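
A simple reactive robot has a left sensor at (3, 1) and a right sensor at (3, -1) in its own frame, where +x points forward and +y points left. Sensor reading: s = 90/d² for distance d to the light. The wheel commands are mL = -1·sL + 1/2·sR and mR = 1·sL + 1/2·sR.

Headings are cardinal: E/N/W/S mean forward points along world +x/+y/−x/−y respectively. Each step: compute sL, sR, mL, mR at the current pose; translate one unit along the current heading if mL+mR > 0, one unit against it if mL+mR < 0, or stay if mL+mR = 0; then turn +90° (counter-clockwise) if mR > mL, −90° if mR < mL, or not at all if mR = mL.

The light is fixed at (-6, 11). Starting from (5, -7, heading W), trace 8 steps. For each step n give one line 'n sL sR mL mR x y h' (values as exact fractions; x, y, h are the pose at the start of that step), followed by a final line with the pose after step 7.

0 18/85 90/353 -2529/30005 10179/30005 5 -7 W
1 45/281 5/29 -1205/16298 4015/16298 4 -7 S
2 90/493 90/569 -29025/280517 73395/280517 4 -8 E
3 45/178 9/40 -999/7120 2601/7120 5 -8 N
4 18/85 90/353 -2529/30005 10179/30005 5 -7 W
5 45/281 5/29 -1205/16298 4015/16298 4 -7 S
6 90/493 90/569 -29025/280517 73395/280517 4 -8 E
7 45/178 9/40 -999/7120 2601/7120 5 -8 N
final 5 -7 W

n=0: pose=(5,-7,W); sL=18/85, sR=90/353; mL=-2529/30005, mR=10179/30005; mL+mR=90/353 → advance +1; mR−mL=36/85 → turn +1·90°
n=1: pose=(4,-7,S); sL=45/281, sR=5/29; mL=-1205/16298, mR=4015/16298; mL+mR=5/29 → advance +1; mR−mL=90/281 → turn +1·90°
n=2: pose=(4,-8,E); sL=90/493, sR=90/569; mL=-29025/280517, mR=73395/280517; mL+mR=90/569 → advance +1; mR−mL=180/493 → turn +1·90°
n=3: pose=(5,-8,N); sL=45/178, sR=9/40; mL=-999/7120, mR=2601/7120; mL+mR=9/40 → advance +1; mR−mL=45/89 → turn +1·90°
n=4: pose=(5,-7,W); sL=18/85, sR=90/353; mL=-2529/30005, mR=10179/30005; mL+mR=90/353 → advance +1; mR−mL=36/85 → turn +1·90°
n=5: pose=(4,-7,S); sL=45/281, sR=5/29; mL=-1205/16298, mR=4015/16298; mL+mR=5/29 → advance +1; mR−mL=90/281 → turn +1·90°
n=6: pose=(4,-8,E); sL=90/493, sR=90/569; mL=-29025/280517, mR=73395/280517; mL+mR=90/569 → advance +1; mR−mL=180/493 → turn +1·90°
n=7: pose=(5,-8,N); sL=45/178, sR=9/40; mL=-999/7120, mR=2601/7120; mL+mR=9/40 → advance +1; mR−mL=45/89 → turn +1·90°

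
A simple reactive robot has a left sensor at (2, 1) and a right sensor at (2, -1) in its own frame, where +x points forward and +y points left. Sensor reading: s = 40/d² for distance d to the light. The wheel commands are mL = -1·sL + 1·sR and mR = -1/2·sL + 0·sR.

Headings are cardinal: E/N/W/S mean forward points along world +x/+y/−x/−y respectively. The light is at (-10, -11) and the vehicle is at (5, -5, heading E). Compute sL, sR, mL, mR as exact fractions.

20/169 20/157 240/26533 -10/169

left sensor world pos  = (7, -4); dL² = 338
right sensor world pos = (7, -6); dR² = 314
sL = 40/338 = 20/169
sR = 40/314 = 20/157
mL = -1·sL + 1·sR = 240/26533
mR = -1/2·sL + 0·sR = -10/169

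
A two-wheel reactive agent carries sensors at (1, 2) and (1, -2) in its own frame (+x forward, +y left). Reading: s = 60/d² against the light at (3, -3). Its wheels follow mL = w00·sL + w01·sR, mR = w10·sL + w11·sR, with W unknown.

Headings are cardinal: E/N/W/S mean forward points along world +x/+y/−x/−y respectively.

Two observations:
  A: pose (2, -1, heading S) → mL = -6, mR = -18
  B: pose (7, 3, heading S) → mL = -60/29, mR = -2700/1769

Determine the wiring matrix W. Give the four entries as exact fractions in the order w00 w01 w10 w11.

obs A: pose=(2,-1,S) → sL=30, sR=6, mL=-6, mR=-18
obs B: pose=(7,3,S) → sL=60/61, sR=60/29, mL=-60/29, mR=-2700/1769
sensor matrix S = [[30, 6], [60/61, 60/29]]; det S = 99360/1769
solve [mL_A; mL_B] = S·[w00; w01] and [mR_A; mR_B] = S·[w10; w11]:
  w00 = 0, w01 = -1, w10 = -1/2, w11 = -1/2

0 -1 -1/2 -1/2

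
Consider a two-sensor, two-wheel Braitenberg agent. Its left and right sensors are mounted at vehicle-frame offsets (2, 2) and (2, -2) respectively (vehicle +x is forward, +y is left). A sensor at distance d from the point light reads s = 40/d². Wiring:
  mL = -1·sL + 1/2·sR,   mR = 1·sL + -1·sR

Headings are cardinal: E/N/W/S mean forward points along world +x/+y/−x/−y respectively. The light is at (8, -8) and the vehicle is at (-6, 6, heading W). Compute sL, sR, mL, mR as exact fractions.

1/10 5/64 -39/640 7/320

left sensor world pos  = (-8, 4); dL² = 400
right sensor world pos = (-8, 8); dR² = 512
sL = 40/400 = 1/10
sR = 40/512 = 5/64
mL = -1·sL + 1/2·sR = -39/640
mR = 1·sL + -1·sR = 7/320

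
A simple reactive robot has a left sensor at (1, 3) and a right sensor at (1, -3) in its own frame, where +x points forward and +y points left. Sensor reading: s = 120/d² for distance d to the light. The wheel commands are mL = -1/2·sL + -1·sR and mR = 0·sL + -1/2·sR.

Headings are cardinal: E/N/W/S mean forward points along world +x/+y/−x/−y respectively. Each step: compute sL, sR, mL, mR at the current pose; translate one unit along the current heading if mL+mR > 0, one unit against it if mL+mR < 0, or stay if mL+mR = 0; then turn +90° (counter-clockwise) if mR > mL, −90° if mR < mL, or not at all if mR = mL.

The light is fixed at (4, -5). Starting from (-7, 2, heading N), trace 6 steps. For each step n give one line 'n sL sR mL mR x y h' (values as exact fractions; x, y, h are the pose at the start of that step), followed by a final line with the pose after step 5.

n=0: pose=(-7,2,N); sL=6/13, sR=15/16; mL=-243/208, mR=-15/32; mL+mR=-681/416 → advance -1; mR−mL=291/416 → turn +1·90°
n=1: pose=(-7,1,W); sL=40/51, sR=8/15; mL=-236/255, mR=-4/15; mL+mR=-304/255 → advance -1; mR−mL=56/85 → turn +1·90°
n=2: pose=(-6,1,S); sL=60/37, sR=60/97; mL=-5130/3589, mR=-30/97; mL+mR=-6240/3589 → advance -1; mR−mL=4020/3589 → turn +1·90°
n=3: pose=(-6,2,E); sL=120/181, sR=120/97; mL=-27540/17557, mR=-60/97; mL+mR=-38400/17557 → advance -1; mR−mL=16680/17557 → turn +1·90°
n=4: pose=(-7,2,N); sL=6/13, sR=15/16; mL=-243/208, mR=-15/32; mL+mR=-681/416 → advance -1; mR−mL=291/416 → turn +1·90°
n=5: pose=(-7,1,W); sL=40/51, sR=8/15; mL=-236/255, mR=-4/15; mL+mR=-304/255 → advance -1; mR−mL=56/85 → turn +1·90°

0 6/13 15/16 -243/208 -15/32 -7 2 N
1 40/51 8/15 -236/255 -4/15 -7 1 W
2 60/37 60/97 -5130/3589 -30/97 -6 1 S
3 120/181 120/97 -27540/17557 -60/97 -6 2 E
4 6/13 15/16 -243/208 -15/32 -7 2 N
5 40/51 8/15 -236/255 -4/15 -7 1 W
final -6 1 S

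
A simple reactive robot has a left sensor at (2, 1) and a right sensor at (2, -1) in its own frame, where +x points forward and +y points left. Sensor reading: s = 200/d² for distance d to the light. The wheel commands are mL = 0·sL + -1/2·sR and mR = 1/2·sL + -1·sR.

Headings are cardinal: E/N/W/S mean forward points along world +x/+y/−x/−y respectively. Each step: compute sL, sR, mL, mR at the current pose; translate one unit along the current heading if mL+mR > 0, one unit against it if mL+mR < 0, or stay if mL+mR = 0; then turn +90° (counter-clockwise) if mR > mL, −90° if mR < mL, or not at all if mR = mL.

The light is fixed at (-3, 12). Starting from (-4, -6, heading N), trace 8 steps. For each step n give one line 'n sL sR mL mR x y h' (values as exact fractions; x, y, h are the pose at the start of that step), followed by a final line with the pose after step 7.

n=0: pose=(-4,-6,N); sL=10/13, sR=25/32; mL=-25/64, mR=-165/416; mL+mR=-655/832 → advance -1; mR−mL=-5/832 → turn -1·90°
n=1: pose=(-4,-7,E); sL=8/13, sR=200/401; mL=-100/401, mR=-996/5213; mL+mR=-2296/5213 → advance -1; mR−mL=304/5213 → turn +1·90°
n=2: pose=(-5,-7,N); sL=100/149, sR=20/29; mL=-10/29, mR=-1530/4321; mL+mR=-3020/4321 → advance -1; mR−mL=-40/4321 → turn -1·90°
n=3: pose=(-5,-8,E); sL=200/361, sR=200/441; mL=-100/441, mR=-28100/159201; mL+mR=-21400/53067 → advance -1; mR−mL=8000/159201 → turn +1·90°
n=4: pose=(-6,-8,N); sL=10/17, sR=25/41; mL=-25/82, mR=-220/697; mL+mR=-865/1394 → advance -1; mR−mL=-15/1394 → turn -1·90°
n=5: pose=(-6,-9,E); sL=200/401, sR=40/97; mL=-20/97, mR=-6340/38897; mL+mR=-14360/38897 → advance -1; mR−mL=1680/38897 → turn +1·90°
n=6: pose=(-7,-9,N); sL=100/193, sR=20/37; mL=-10/37, mR=-2010/7141; mL+mR=-3940/7141 → advance -1; mR−mL=-80/7141 → turn -1·90°
n=7: pose=(-7,-10,E); sL=40/89, sR=200/533; mL=-100/533, mR=-7140/47437; mL+mR=-16040/47437 → advance -1; mR−mL=1760/47437 → turn +1·90°

0 10/13 25/32 -25/64 -165/416 -4 -6 N
1 8/13 200/401 -100/401 -996/5213 -4 -7 E
2 100/149 20/29 -10/29 -1530/4321 -5 -7 N
3 200/361 200/441 -100/441 -28100/159201 -5 -8 E
4 10/17 25/41 -25/82 -220/697 -6 -8 N
5 200/401 40/97 -20/97 -6340/38897 -6 -9 E
6 100/193 20/37 -10/37 -2010/7141 -7 -9 N
7 40/89 200/533 -100/533 -7140/47437 -7 -10 E
final -8 -10 N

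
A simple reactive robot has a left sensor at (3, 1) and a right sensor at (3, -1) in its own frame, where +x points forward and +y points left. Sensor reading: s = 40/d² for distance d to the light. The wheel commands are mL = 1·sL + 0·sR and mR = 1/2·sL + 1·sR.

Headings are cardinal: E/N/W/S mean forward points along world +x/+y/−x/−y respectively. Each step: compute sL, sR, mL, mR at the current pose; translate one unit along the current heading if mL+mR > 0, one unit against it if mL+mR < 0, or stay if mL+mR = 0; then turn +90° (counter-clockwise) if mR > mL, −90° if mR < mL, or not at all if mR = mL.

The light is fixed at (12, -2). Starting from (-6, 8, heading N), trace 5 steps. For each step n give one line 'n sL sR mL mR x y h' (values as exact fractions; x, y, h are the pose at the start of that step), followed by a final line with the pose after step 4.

n=0: pose=(-6,8,N); sL=4/53, sR=20/229; mL=4/53, mR=1518/12137; mL+mR=2434/12137 → advance +1; mR−mL=602/12137 → turn +1·90°
n=1: pose=(-6,9,W); sL=40/541, sR=8/117; mL=40/541, mR=6668/63297; mL+mR=11348/63297 → advance +1; mR−mL=1988/63297 → turn +1·90°
n=2: pose=(-7,9,S); sL=10/97, sR=5/58; mL=10/97, mR=775/5626; mL+mR=1355/5626 → advance +1; mR−mL=195/5626 → turn +1·90°
n=3: pose=(-7,8,E); sL=40/377, sR=40/337; mL=40/377, mR=21820/127049; mL+mR=35300/127049 → advance +1; mR−mL=8340/127049 → turn +1·90°
n=4: pose=(-6,8,N); sL=4/53, sR=20/229; mL=4/53, mR=1518/12137; mL+mR=2434/12137 → advance +1; mR−mL=602/12137 → turn +1·90°

0 4/53 20/229 4/53 1518/12137 -6 8 N
1 40/541 8/117 40/541 6668/63297 -6 9 W
2 10/97 5/58 10/97 775/5626 -7 9 S
3 40/377 40/337 40/377 21820/127049 -7 8 E
4 4/53 20/229 4/53 1518/12137 -6 8 N
final -6 9 W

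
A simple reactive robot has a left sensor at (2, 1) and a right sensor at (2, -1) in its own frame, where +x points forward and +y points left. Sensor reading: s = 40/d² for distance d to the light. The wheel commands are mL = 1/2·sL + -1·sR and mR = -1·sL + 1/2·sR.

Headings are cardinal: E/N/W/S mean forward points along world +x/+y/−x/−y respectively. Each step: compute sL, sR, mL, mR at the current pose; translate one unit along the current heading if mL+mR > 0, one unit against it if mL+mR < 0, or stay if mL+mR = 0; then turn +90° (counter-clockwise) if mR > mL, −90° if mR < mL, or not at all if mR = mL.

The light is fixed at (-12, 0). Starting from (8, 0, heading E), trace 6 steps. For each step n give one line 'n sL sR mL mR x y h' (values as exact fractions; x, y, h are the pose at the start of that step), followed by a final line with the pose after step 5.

0 8/97 8/97 -4/97 -4/97 8 0 E
1 20/221 20/221 -10/221 -10/221 7 0 E
2 40/401 40/401 -20/401 -20/401 6 0 E
3 20/181 20/181 -10/181 -10/181 5 0 E
4 8/65 8/65 -4/65 -4/65 4 0 E
5 4/29 4/29 -2/29 -2/29 3 0 E
final 2 0 E

n=0: pose=(8,0,E); sL=8/97, sR=8/97; mL=-4/97, mR=-4/97; mL+mR=-8/97 → advance -1; mR−mL=0 → turn +0·90°
n=1: pose=(7,0,E); sL=20/221, sR=20/221; mL=-10/221, mR=-10/221; mL+mR=-20/221 → advance -1; mR−mL=0 → turn +0·90°
n=2: pose=(6,0,E); sL=40/401, sR=40/401; mL=-20/401, mR=-20/401; mL+mR=-40/401 → advance -1; mR−mL=0 → turn +0·90°
n=3: pose=(5,0,E); sL=20/181, sR=20/181; mL=-10/181, mR=-10/181; mL+mR=-20/181 → advance -1; mR−mL=0 → turn +0·90°
n=4: pose=(4,0,E); sL=8/65, sR=8/65; mL=-4/65, mR=-4/65; mL+mR=-8/65 → advance -1; mR−mL=0 → turn +0·90°
n=5: pose=(3,0,E); sL=4/29, sR=4/29; mL=-2/29, mR=-2/29; mL+mR=-4/29 → advance -1; mR−mL=0 → turn +0·90°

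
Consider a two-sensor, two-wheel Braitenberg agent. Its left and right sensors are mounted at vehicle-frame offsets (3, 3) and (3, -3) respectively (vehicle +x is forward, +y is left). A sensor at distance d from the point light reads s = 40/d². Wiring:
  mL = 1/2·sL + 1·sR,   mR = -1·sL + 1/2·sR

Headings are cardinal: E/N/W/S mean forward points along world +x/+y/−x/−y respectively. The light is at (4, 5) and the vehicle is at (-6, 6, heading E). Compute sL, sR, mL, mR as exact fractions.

8/13 40/53 732/689 -164/689

left sensor world pos  = (-3, 9); dL² = 65
right sensor world pos = (-3, 3); dR² = 53
sL = 40/65 = 8/13
sR = 40/53 = 40/53
mL = 1/2·sL + 1·sR = 732/689
mR = -1·sL + 1/2·sR = -164/689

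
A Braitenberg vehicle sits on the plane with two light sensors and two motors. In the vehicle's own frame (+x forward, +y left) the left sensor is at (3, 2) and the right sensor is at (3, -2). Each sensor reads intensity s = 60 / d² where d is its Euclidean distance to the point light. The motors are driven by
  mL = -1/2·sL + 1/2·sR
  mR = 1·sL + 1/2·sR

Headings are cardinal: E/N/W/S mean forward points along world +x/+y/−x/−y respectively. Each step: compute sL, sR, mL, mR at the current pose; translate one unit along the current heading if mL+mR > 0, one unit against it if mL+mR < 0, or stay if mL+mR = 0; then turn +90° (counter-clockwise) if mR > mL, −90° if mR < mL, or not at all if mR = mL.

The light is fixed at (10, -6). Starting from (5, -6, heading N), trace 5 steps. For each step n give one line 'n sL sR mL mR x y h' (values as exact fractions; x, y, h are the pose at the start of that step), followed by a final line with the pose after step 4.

0 30/29 10/3 100/87 235/87 5 -6 N
1 12/13 60/73 -48/949 1266/949 5 -5 W
2 3 15/17 -18/17 117/34 4 -5 S
3 60/13 60/13 0 90/13 4 -6 E
4 30/29 10/3 100/87 235/87 5 -6 N
final 5 -5 W

n=0: pose=(5,-6,N); sL=30/29, sR=10/3; mL=100/87, mR=235/87; mL+mR=335/87 → advance +1; mR−mL=45/29 → turn +1·90°
n=1: pose=(5,-5,W); sL=12/13, sR=60/73; mL=-48/949, mR=1266/949; mL+mR=1218/949 → advance +1; mR−mL=18/13 → turn +1·90°
n=2: pose=(4,-5,S); sL=3, sR=15/17; mL=-18/17, mR=117/34; mL+mR=81/34 → advance +1; mR−mL=9/2 → turn +1·90°
n=3: pose=(4,-6,E); sL=60/13, sR=60/13; mL=0, mR=90/13; mL+mR=90/13 → advance +1; mR−mL=90/13 → turn +1·90°
n=4: pose=(5,-6,N); sL=30/29, sR=10/3; mL=100/87, mR=235/87; mL+mR=335/87 → advance +1; mR−mL=45/29 → turn +1·90°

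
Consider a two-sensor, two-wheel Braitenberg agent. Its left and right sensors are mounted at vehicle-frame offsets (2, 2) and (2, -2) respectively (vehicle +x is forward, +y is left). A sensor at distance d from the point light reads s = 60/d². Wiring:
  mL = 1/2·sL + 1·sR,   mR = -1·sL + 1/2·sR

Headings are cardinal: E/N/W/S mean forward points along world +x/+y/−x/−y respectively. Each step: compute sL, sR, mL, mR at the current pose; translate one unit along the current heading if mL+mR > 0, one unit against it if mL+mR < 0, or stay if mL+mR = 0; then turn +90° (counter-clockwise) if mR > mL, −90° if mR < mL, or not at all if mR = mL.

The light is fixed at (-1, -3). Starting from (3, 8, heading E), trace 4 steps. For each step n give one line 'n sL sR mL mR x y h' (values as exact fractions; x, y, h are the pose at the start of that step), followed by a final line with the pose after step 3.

n=0: pose=(3,8,E); sL=12/41, sR=20/39; mL=1054/1599, mR=-58/1599; mL+mR=332/533 → advance +1; mR−mL=-1112/1599 → turn -1·90°
n=1: pose=(4,8,S); sL=6/13, sR=2/3; mL=35/39, mR=-5/39; mL+mR=10/13 → advance +1; mR−mL=-40/39 → turn -1·90°
n=2: pose=(4,7,W); sL=60/73, sR=20/51; mL=2990/3723, mR=-2330/3723; mL+mR=220/1241 → advance +1; mR−mL=-5320/3723 → turn -1·90°
n=3: pose=(3,7,N); sL=15/37, sR=1/3; mL=119/222, mR=-53/222; mL+mR=11/37 → advance +1; mR−mL=-86/111 → turn -1·90°

0 12/41 20/39 1054/1599 -58/1599 3 8 E
1 6/13 2/3 35/39 -5/39 4 8 S
2 60/73 20/51 2990/3723 -2330/3723 4 7 W
3 15/37 1/3 119/222 -53/222 3 7 N
final 3 8 E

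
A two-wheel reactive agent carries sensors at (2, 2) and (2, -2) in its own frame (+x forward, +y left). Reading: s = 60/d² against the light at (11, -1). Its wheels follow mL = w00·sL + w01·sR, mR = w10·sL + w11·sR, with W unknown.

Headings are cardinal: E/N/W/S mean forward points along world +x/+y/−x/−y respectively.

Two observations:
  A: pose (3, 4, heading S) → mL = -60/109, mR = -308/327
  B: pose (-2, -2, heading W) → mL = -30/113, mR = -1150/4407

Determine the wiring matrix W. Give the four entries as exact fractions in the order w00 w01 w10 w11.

0 -1 -1/2 -1/2

obs A: pose=(3,4,S) → sL=4/3, sR=60/109, mL=-60/109, mR=-308/327
obs B: pose=(-2,-2,W) → sL=10/39, sR=30/113, mL=-30/113, mR=-1150/4407
sensor matrix S = [[4/3, 60/109], [10/39, 30/113]]; det S = 34080/160121
solve [mL_A; mL_B] = S·[w00; w01] and [mR_A; mR_B] = S·[w10; w11]:
  w00 = 0, w01 = -1, w10 = -1/2, w11 = -1/2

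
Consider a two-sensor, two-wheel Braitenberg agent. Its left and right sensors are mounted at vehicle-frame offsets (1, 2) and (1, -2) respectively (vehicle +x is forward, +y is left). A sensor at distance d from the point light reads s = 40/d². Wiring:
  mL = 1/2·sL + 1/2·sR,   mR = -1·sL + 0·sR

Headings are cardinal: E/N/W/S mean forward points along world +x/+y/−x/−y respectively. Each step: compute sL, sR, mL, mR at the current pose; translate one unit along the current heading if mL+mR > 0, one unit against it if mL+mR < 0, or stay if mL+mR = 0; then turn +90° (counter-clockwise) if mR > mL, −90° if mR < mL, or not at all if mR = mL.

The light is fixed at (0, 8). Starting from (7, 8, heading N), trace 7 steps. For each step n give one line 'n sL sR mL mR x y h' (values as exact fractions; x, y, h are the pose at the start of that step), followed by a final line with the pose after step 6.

0 20/13 20/41 540/533 -20/13 7 8 N
1 8/13 40/73 552/949 -8/13 7 7 E
2 10/17 2 22/17 -10/17 6 7 S
3 40/41 8/5 264/205 -40/41 6 6 W
4 4 4/5 12/5 -4 5 6 N
5 40/37 40/61 1960/2257 -40/37 5 5 E
6 10/13 2 18/13 -10/13 4 5 S
final 4 4 W

n=0: pose=(7,8,N); sL=20/13, sR=20/41; mL=540/533, mR=-20/13; mL+mR=-280/533 → advance -1; mR−mL=-1360/533 → turn -1·90°
n=1: pose=(7,7,E); sL=8/13, sR=40/73; mL=552/949, mR=-8/13; mL+mR=-32/949 → advance -1; mR−mL=-1136/949 → turn -1·90°
n=2: pose=(6,7,S); sL=10/17, sR=2; mL=22/17, mR=-10/17; mL+mR=12/17 → advance +1; mR−mL=-32/17 → turn -1·90°
n=3: pose=(6,6,W); sL=40/41, sR=8/5; mL=264/205, mR=-40/41; mL+mR=64/205 → advance +1; mR−mL=-464/205 → turn -1·90°
n=4: pose=(5,6,N); sL=4, sR=4/5; mL=12/5, mR=-4; mL+mR=-8/5 → advance -1; mR−mL=-32/5 → turn -1·90°
n=5: pose=(5,5,E); sL=40/37, sR=40/61; mL=1960/2257, mR=-40/37; mL+mR=-480/2257 → advance -1; mR−mL=-4400/2257 → turn -1·90°
n=6: pose=(4,5,S); sL=10/13, sR=2; mL=18/13, mR=-10/13; mL+mR=8/13 → advance +1; mR−mL=-28/13 → turn -1·90°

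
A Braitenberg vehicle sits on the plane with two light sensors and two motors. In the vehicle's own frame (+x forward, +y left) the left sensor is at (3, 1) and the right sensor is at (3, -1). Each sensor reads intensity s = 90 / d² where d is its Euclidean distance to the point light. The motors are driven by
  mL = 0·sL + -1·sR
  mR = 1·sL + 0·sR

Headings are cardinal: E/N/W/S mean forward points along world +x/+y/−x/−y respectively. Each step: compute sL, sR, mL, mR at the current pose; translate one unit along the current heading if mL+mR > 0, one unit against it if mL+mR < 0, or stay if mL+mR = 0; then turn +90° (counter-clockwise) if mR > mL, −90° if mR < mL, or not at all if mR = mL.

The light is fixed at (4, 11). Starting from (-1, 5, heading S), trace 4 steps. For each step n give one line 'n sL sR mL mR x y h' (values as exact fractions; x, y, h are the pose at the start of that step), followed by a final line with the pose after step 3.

n=0: pose=(-1,5,S); sL=90/97, sR=10/13; mL=-10/13, mR=90/97; mL+mR=200/1261 → advance +1; mR−mL=2140/1261 → turn +1·90°
n=1: pose=(-1,4,E); sL=9/4, sR=45/34; mL=-45/34, mR=9/4; mL+mR=63/68 → advance +1; mR−mL=243/68 → turn +1·90°
n=2: pose=(0,4,N); sL=90/41, sR=18/5; mL=-18/5, mR=90/41; mL+mR=-288/205 → advance -1; mR−mL=1188/205 → turn +1·90°
n=3: pose=(0,3,W); sL=9/13, sR=45/49; mL=-45/49, mR=9/13; mL+mR=-144/637 → advance -1; mR−mL=1026/637 → turn +1·90°

0 90/97 10/13 -10/13 90/97 -1 5 S
1 9/4 45/34 -45/34 9/4 -1 4 E
2 90/41 18/5 -18/5 90/41 0 4 N
3 9/13 45/49 -45/49 9/13 0 3 W
final 1 3 S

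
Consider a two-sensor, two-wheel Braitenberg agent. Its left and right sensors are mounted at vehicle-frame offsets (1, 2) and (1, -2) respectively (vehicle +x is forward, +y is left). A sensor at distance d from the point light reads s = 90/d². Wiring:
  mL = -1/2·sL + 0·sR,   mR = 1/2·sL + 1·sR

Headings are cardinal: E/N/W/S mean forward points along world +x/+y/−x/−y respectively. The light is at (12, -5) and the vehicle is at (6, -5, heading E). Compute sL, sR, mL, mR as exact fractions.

left sensor world pos  = (7, -3); dL² = 29
right sensor world pos = (7, -7); dR² = 29
sL = 90/29 = 90/29
sR = 90/29 = 90/29
mL = -1/2·sL + 0·sR = -45/29
mR = 1/2·sL + 1·sR = 135/29

90/29 90/29 -45/29 135/29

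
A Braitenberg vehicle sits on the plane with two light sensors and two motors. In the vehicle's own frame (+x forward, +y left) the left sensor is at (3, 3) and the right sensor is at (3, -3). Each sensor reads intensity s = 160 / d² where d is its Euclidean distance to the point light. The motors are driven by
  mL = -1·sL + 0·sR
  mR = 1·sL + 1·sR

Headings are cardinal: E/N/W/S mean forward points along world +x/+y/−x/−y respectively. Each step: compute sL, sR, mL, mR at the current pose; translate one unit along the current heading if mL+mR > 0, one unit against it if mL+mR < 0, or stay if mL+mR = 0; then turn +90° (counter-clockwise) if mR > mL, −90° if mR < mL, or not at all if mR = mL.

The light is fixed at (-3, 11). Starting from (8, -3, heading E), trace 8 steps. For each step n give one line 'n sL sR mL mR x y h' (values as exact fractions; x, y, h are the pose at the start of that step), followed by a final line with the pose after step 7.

0 160/317 32/97 -160/317 25664/30749 8 -3 E
1 80/101 80/173 -80/101 21920/17473 9 -3 N
2 160/337 160/181 -160/337 82880/60997 9 -2 W
3 40/113 1/2 -40/113 193/226 8 -2 S
4 160/317 32/97 -160/317 25664/30749 8 -3 E
5 80/101 80/173 -80/101 21920/17473 9 -3 N
6 160/337 160/181 -160/337 82880/60997 9 -2 W
7 40/113 1/2 -40/113 193/226 8 -2 S
final 8 -3 E

n=0: pose=(8,-3,E); sL=160/317, sR=32/97; mL=-160/317, mR=25664/30749; mL+mR=32/97 → advance +1; mR−mL=41184/30749 → turn +1·90°
n=1: pose=(9,-3,N); sL=80/101, sR=80/173; mL=-80/101, mR=21920/17473; mL+mR=80/173 → advance +1; mR−mL=35760/17473 → turn +1·90°
n=2: pose=(9,-2,W); sL=160/337, sR=160/181; mL=-160/337, mR=82880/60997; mL+mR=160/181 → advance +1; mR−mL=111840/60997 → turn +1·90°
n=3: pose=(8,-2,S); sL=40/113, sR=1/2; mL=-40/113, mR=193/226; mL+mR=1/2 → advance +1; mR−mL=273/226 → turn +1·90°
n=4: pose=(8,-3,E); sL=160/317, sR=32/97; mL=-160/317, mR=25664/30749; mL+mR=32/97 → advance +1; mR−mL=41184/30749 → turn +1·90°
n=5: pose=(9,-3,N); sL=80/101, sR=80/173; mL=-80/101, mR=21920/17473; mL+mR=80/173 → advance +1; mR−mL=35760/17473 → turn +1·90°
n=6: pose=(9,-2,W); sL=160/337, sR=160/181; mL=-160/337, mR=82880/60997; mL+mR=160/181 → advance +1; mR−mL=111840/60997 → turn +1·90°
n=7: pose=(8,-2,S); sL=40/113, sR=1/2; mL=-40/113, mR=193/226; mL+mR=1/2 → advance +1; mR−mL=273/226 → turn +1·90°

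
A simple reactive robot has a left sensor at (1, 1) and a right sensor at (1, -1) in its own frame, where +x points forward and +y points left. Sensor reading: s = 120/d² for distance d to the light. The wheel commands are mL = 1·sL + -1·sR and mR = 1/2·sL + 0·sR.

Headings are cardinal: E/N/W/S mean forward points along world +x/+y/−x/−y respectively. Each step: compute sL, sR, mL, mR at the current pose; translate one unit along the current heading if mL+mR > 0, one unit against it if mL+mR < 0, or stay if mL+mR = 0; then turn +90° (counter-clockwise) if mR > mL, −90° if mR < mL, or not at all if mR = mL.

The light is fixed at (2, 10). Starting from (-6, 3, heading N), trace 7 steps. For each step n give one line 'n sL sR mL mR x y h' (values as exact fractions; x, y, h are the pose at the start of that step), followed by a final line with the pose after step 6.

n=0: pose=(-6,3,N); sL=40/39, sR=24/17; mL=-256/663, mR=20/39; mL+mR=28/221 → advance +1; mR−mL=596/663 → turn +1·90°
n=1: pose=(-6,4,W); sL=12/13, sR=60/53; mL=-144/689, mR=6/13; mL+mR=174/689 → advance +1; mR−mL=462/689 → turn +1·90°
n=2: pose=(-7,4,S); sL=120/113, sR=120/149; mL=4320/16837, mR=60/113; mL+mR=13260/16837 → advance +1; mR−mL=4620/16837 → turn +1·90°
n=3: pose=(-7,3,E); sL=6/5, sR=15/16; mL=21/80, mR=3/5; mL+mR=69/80 → advance +1; mR−mL=27/80 → turn +1·90°
n=4: pose=(-6,3,N); sL=40/39, sR=24/17; mL=-256/663, mR=20/39; mL+mR=28/221 → advance +1; mR−mL=596/663 → turn +1·90°
n=5: pose=(-6,4,W); sL=12/13, sR=60/53; mL=-144/689, mR=6/13; mL+mR=174/689 → advance +1; mR−mL=462/689 → turn +1·90°
n=6: pose=(-7,4,S); sL=120/113, sR=120/149; mL=4320/16837, mR=60/113; mL+mR=13260/16837 → advance +1; mR−mL=4620/16837 → turn +1·90°

0 40/39 24/17 -256/663 20/39 -6 3 N
1 12/13 60/53 -144/689 6/13 -6 4 W
2 120/113 120/149 4320/16837 60/113 -7 4 S
3 6/5 15/16 21/80 3/5 -7 3 E
4 40/39 24/17 -256/663 20/39 -6 3 N
5 12/13 60/53 -144/689 6/13 -6 4 W
6 120/113 120/149 4320/16837 60/113 -7 4 S
final -7 3 E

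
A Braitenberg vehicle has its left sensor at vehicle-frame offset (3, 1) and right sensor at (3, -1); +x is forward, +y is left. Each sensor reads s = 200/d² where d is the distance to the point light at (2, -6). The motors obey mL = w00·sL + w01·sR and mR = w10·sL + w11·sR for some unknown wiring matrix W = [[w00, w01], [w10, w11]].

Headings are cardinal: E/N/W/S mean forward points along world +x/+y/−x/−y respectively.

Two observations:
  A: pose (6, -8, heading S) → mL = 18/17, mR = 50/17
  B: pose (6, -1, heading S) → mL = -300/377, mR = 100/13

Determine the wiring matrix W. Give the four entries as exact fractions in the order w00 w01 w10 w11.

obs A: pose=(6,-8,S) → sL=4, sR=100/17, mL=18/17, mR=50/17
obs B: pose=(6,-1,S) → sL=200/29, sR=200/13, mL=-300/377, mR=100/13
sensor matrix S = [[4, 100/17], [200/29, 200/13]]; det S = 134400/6409
solve [mL_A; mL_B] = S·[w00; w01] and [mR_A; mR_B] = S·[w10; w11]:
  w00 = 1, w01 = -1/2, w10 = 0, w11 = 1/2

1 -1/2 0 1/2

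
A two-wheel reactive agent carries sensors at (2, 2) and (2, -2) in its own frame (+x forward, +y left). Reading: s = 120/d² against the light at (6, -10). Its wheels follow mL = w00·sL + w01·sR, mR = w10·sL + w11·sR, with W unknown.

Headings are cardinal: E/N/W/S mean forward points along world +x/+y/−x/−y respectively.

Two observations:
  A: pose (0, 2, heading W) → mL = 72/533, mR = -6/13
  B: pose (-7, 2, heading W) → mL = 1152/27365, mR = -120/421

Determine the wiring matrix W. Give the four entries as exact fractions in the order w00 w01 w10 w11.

obs A: pose=(0,2,W) → sL=30/41, sR=6/13, mL=72/533, mR=-6/13
obs B: pose=(-7,2,W) → sL=24/65, sR=120/421, mL=1152/27365, mR=-120/421
sensor matrix S = [[30/41, 6/13], [24/65, 120/421]]; det S = 556416/14585545
solve [mL_A; mL_B] = S·[w00; w01] and [mR_A; mR_B] = S·[w10; w11]:
  w00 = 1/2, w01 = -1/2, w10 = 0, w11 = -1

1/2 -1/2 0 -1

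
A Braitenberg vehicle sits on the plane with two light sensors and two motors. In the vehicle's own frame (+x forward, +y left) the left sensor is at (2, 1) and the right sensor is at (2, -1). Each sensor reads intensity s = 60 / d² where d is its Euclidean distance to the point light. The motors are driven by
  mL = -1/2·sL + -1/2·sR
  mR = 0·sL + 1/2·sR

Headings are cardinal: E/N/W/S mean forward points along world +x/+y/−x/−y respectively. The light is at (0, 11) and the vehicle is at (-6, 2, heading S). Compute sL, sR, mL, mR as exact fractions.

30/73 6/17 -474/1241 3/17

left sensor world pos  = (-5, 0); dL² = 146
right sensor world pos = (-7, 0); dR² = 170
sL = 60/146 = 30/73
sR = 60/170 = 6/17
mL = -1/2·sL + -1/2·sR = -474/1241
mR = 0·sL + 1/2·sR = 3/17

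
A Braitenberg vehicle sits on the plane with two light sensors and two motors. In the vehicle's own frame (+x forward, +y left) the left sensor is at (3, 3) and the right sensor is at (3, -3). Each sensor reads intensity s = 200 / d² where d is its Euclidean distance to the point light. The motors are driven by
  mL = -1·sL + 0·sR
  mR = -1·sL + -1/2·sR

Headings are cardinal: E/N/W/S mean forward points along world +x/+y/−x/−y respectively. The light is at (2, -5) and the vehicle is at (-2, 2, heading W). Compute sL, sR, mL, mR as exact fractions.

40/13 200/149 -40/13 -7260/1937

left sensor world pos  = (-5, -1); dL² = 65
right sensor world pos = (-5, 5); dR² = 149
sL = 200/65 = 40/13
sR = 200/149 = 200/149
mL = -1·sL + 0·sR = -40/13
mR = -1·sL + -1/2·sR = -7260/1937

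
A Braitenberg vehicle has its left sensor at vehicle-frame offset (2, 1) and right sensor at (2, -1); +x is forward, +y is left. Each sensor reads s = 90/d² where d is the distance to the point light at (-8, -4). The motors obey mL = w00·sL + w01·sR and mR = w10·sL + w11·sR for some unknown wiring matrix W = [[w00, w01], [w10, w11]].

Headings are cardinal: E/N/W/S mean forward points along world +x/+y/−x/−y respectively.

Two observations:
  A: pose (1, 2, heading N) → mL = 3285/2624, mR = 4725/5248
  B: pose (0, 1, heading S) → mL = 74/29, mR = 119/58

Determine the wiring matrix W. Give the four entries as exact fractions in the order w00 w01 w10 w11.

obs A: pose=(1,2,N) → sL=45/64, sR=45/82, mL=3285/2624, mR=4725/5248
obs B: pose=(0,1,S) → sL=1, sR=45/29, mL=74/29, mR=119/58
sensor matrix S = [[45/64, 45/82], [1, 45/29]]; det S = 41265/76096
solve [mL_A; mL_B] = S·[w00; w01] and [mR_A; mR_B] = S·[w10; w11]:
  w00 = 1, w01 = 1, w10 = 1/2, w11 = 1

1 1 1/2 1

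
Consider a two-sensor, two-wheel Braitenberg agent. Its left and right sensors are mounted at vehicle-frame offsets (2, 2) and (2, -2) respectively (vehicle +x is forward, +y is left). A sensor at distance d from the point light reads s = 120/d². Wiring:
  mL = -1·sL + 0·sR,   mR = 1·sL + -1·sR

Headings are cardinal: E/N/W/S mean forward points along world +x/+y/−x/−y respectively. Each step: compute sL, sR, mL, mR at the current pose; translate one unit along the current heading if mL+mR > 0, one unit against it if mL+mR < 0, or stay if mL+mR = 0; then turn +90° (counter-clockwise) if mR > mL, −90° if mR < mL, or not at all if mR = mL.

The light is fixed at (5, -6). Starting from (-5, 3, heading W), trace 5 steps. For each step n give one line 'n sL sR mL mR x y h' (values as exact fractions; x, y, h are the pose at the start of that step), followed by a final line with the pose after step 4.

n=0: pose=(-5,3,W); sL=120/193, sR=24/53; mL=-120/193, mR=1728/10229; mL+mR=-24/53 → advance -1; mR−mL=8088/10229 → turn +1·90°
n=1: pose=(-4,3,S); sL=60/49, sR=12/17; mL=-60/49, mR=432/833; mL+mR=-12/17 → advance -1; mR−mL=1452/833 → turn +1·90°
n=2: pose=(-4,4,E); sL=120/193, sR=120/113; mL=-120/193, mR=-9600/21809; mL+mR=-120/113 → advance -1; mR−mL=3960/21809 → turn +1·90°
n=3: pose=(-5,4,N); sL=5/12, sR=15/26; mL=-5/12, mR=-25/156; mL+mR=-15/26 → advance -1; mR−mL=10/39 → turn +1·90°
n=4: pose=(-5,3,W); sL=120/193, sR=24/53; mL=-120/193, mR=1728/10229; mL+mR=-24/53 → advance -1; mR−mL=8088/10229 → turn +1·90°

0 120/193 24/53 -120/193 1728/10229 -5 3 W
1 60/49 12/17 -60/49 432/833 -4 3 S
2 120/193 120/113 -120/193 -9600/21809 -4 4 E
3 5/12 15/26 -5/12 -25/156 -5 4 N
4 120/193 24/53 -120/193 1728/10229 -5 3 W
final -4 3 S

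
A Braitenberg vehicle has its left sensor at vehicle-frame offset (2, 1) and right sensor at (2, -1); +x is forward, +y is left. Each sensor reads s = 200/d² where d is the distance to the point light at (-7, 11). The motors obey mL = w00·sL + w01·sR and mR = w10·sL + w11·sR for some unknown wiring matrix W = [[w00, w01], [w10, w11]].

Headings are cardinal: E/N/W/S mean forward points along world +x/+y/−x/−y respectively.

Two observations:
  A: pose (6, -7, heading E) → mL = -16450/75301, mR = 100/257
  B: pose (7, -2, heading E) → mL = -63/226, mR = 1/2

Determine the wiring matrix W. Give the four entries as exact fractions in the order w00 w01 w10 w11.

obs A: pose=(6,-7,E) → sL=100/257, sR=100/293, mL=-16450/75301, mR=100/257
obs B: pose=(7,-2,E) → sL=1/2, sR=50/113, mL=-63/226, mR=1/2
sensor matrix S = [[100/257, 100/293], [1/2, 50/113]]; det S = 12950/8509013
solve [mL_A; mL_B] = S·[w00; w01] and [mR_A; mR_B] = S·[w10; w11]:
  w00 = -1, w01 = 1/2, w10 = 1, w11 = 0

-1 1/2 1 0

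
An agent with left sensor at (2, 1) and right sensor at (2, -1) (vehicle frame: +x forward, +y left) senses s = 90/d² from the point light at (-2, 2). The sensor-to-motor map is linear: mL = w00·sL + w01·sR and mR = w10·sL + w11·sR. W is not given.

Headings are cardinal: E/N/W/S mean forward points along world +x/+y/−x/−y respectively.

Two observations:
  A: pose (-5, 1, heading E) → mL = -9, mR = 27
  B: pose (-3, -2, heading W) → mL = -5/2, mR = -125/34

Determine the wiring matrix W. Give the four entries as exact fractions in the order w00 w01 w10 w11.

obs A: pose=(-5,1,E) → sL=90, sR=18, mL=-9, mR=27
obs B: pose=(-3,-2,W) → sL=45/17, sR=5, mL=-5/2, mR=-125/34
sensor matrix S = [[90, 18], [45/17, 5]]; det S = 6840/17
solve [mL_A; mL_B] = S·[w00; w01] and [mR_A; mR_B] = S·[w10; w11]:
  w00 = 0, w01 = -1/2, w10 = 1/2, w11 = -1

0 -1/2 1/2 -1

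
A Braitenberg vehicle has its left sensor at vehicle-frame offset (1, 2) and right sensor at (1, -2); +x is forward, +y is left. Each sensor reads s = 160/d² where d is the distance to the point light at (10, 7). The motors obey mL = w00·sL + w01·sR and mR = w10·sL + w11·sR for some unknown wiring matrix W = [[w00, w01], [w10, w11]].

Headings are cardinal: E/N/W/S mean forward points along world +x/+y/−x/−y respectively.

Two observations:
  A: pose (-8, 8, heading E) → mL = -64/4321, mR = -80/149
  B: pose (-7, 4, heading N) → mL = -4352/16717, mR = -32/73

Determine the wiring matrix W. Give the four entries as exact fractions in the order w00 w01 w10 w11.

obs A: pose=(-8,8,E) → sL=80/149, sR=16/29, mL=-64/4321, mR=-80/149
obs B: pose=(-7,4,N) → sL=32/73, sR=160/229, mL=-4352/16717, mR=-32/73
sensor matrix S = [[80/149, 16/29], [32/73, 160/229]]; det S = 9627648/72234157
solve [mL_A; mL_B] = S·[w00; w01] and [mR_A; mR_B] = S·[w10; w11]:
  w00 = 1, w01 = -1, w10 = -1, w11 = 0

1 -1 -1 0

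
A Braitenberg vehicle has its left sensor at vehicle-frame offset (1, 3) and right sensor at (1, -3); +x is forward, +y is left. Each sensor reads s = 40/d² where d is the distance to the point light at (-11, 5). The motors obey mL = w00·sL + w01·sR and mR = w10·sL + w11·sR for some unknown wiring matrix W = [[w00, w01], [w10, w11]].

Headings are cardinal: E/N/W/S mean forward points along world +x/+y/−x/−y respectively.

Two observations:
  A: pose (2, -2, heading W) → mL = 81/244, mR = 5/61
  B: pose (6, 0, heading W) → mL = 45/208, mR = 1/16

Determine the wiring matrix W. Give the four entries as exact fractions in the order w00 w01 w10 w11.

obs A: pose=(2,-2,W) → sL=10/61, sR=1/4, mL=81/244, mR=5/61
obs B: pose=(6,0,W) → sL=1/8, sR=2/13, mL=45/208, mR=1/16
sensor matrix S = [[10/61, 1/4], [1/8, 2/13]]; det S = -153/25376
solve [mL_A; mL_B] = S·[w00; w01] and [mR_A; mR_B] = S·[w10; w11]:
  w00 = 1/2, w01 = 1, w10 = 1/2, w11 = 0

1/2 1 1/2 0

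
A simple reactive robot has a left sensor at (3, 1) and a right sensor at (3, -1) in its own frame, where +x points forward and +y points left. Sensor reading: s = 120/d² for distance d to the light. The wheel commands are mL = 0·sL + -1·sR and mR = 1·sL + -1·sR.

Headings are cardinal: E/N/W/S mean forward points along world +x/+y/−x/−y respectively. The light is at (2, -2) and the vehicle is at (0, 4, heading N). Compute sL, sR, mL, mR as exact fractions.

4/3 60/41 -60/41 -16/123

left sensor world pos  = (-1, 7); dL² = 90
right sensor world pos = (1, 7); dR² = 82
sL = 120/90 = 4/3
sR = 120/82 = 60/41
mL = 0·sL + -1·sR = -60/41
mR = 1·sL + -1·sR = -16/123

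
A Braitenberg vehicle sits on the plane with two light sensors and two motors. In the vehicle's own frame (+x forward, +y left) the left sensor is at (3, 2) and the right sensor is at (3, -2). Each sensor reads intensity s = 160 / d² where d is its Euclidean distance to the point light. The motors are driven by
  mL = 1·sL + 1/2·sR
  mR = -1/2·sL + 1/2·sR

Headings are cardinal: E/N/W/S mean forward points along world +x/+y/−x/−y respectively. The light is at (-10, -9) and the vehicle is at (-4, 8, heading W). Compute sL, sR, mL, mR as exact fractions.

left sensor world pos  = (-7, 6); dL² = 234
right sensor world pos = (-7, 10); dR² = 370
sL = 160/234 = 80/117
sR = 160/370 = 16/37
mL = 1·sL + 1/2·sR = 3896/4329
mR = -1/2·sL + 1/2·sR = -544/4329

80/117 16/37 3896/4329 -544/4329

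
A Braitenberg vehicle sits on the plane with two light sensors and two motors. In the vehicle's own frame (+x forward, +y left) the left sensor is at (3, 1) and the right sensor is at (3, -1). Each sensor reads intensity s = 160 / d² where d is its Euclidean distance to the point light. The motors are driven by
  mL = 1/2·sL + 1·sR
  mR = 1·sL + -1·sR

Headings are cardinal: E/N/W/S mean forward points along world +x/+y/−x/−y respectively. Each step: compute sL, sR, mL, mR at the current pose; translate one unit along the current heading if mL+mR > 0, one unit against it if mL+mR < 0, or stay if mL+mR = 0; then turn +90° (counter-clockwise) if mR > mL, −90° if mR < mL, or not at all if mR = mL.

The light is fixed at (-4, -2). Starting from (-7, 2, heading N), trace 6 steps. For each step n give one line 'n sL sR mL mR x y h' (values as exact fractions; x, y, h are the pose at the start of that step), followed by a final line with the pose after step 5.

0 32/13 160/53 2928/689 -384/689 -7 2 N
1 40/9 10 110/9 -50/9 -7 3 E
2 32 160/13 368/13 256/13 -6 3 S
3 80/17 16/5 472/85 128/85 -6 2 W
4 32/13 160/53 2928/689 -384/689 -7 2 N
5 40/9 10 110/9 -50/9 -7 3 E
final -6 3 S

n=0: pose=(-7,2,N); sL=32/13, sR=160/53; mL=2928/689, mR=-384/689; mL+mR=48/13 → advance +1; mR−mL=-3312/689 → turn -1·90°
n=1: pose=(-7,3,E); sL=40/9, sR=10; mL=110/9, mR=-50/9; mL+mR=20/3 → advance +1; mR−mL=-160/9 → turn -1·90°
n=2: pose=(-6,3,S); sL=32, sR=160/13; mL=368/13, mR=256/13; mL+mR=48 → advance +1; mR−mL=-112/13 → turn -1·90°
n=3: pose=(-6,2,W); sL=80/17, sR=16/5; mL=472/85, mR=128/85; mL+mR=120/17 → advance +1; mR−mL=-344/85 → turn -1·90°
n=4: pose=(-7,2,N); sL=32/13, sR=160/53; mL=2928/689, mR=-384/689; mL+mR=48/13 → advance +1; mR−mL=-3312/689 → turn -1·90°
n=5: pose=(-7,3,E); sL=40/9, sR=10; mL=110/9, mR=-50/9; mL+mR=20/3 → advance +1; mR−mL=-160/9 → turn -1·90°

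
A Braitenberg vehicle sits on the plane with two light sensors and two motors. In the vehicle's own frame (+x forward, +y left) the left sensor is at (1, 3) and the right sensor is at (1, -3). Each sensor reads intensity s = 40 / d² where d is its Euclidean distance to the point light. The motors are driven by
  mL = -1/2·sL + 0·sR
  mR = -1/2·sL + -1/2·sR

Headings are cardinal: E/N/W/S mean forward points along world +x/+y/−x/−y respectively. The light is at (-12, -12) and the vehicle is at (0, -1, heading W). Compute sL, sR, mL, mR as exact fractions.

8/37 40/317 -4/37 -2008/11729

left sensor world pos  = (-1, -4); dL² = 185
right sensor world pos = (-1, 2); dR² = 317
sL = 40/185 = 8/37
sR = 40/317 = 40/317
mL = -1/2·sL + 0·sR = -4/37
mR = -1/2·sL + -1/2·sR = -2008/11729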